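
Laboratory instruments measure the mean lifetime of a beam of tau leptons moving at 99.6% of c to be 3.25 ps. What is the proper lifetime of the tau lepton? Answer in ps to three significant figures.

β = 0.996; γ = 1/√(1 − 0.996²) = 1/√0.007984 = 11.19
The lab-frame lifetime is the dilated interval; the proper lifetime is τ₀ = Δt/γ = 3.25/11.19 ps.

τ₀ = 0.290 ps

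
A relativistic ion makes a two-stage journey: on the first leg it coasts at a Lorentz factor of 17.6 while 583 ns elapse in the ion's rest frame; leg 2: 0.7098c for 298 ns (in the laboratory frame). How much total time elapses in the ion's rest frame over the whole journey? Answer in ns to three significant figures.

τ = 793 ns

Leg 1: 583 ns is already measured in the ion's rest frame.
Leg 2: γ = 1/√(1 − 0.7098²) = 1/√0.4962 = 1.420; τ_2 = 298/1.420 = 209.9 ns.
Total: 583.0 + 209.9 ns.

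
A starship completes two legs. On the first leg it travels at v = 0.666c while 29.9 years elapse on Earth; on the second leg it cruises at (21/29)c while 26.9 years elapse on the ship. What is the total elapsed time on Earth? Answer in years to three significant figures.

Leg 1: 29.9 years is already measured on Earth.
Leg 2: γ = 1/√(1 − (21/29)²) = 29/20 = 1.450; Δt_2 = 1.450 × 26.9 = 39.01 years.
Total: 29.90 + 39.01 years.

Δt = 68.9 years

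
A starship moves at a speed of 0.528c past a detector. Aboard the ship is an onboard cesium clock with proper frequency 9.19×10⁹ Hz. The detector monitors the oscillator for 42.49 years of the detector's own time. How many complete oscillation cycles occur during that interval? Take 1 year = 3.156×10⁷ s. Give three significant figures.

N = 1.05×10¹⁹

γ = 1/√(1 − 0.528²) = 1/√0.7212 = 1.178
During 42.49 years of lab time, the oscillator's proper time advances by τ = Δt/γ = 42.49/1.178 = 36.08 years = 1.139×10⁹ s.
N = f × τ = 9.19×10⁹ × 1.139×10⁹ = 1.047×10¹⁹.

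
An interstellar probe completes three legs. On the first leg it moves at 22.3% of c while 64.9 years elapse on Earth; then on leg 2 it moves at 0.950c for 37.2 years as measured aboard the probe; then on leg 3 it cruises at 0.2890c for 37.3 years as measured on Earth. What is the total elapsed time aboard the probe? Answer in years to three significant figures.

Leg 1: β = 0.223; γ = 1/√(1 − 0.223²) = 1/√0.9503 = 1.026; τ_1 = 64.9/1.026 = 63.27 years.
Leg 2: 37.2 years is already measured aboard the probe.
Leg 3: γ = 1/√(1 − 0.2890²) = 1/√0.9165 = 1.045; τ_3 = 37.3/1.045 = 35.71 years.
Total: 63.27 + 37.20 + 35.71 years.

τ = 136 years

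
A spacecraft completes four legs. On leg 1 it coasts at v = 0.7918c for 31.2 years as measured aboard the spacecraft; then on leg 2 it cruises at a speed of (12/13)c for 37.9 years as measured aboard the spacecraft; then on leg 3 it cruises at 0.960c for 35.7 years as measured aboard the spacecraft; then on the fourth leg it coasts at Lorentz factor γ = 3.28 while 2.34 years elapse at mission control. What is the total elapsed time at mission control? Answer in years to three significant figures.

Δt = 279 years

Leg 1: γ = 1/√(1 − 0.7918²) = 1/√0.3731 = 1.637; Δt_1 = 1.637 × 31.2 = 51.08 years.
Leg 2: γ = 1/√(1 − (12/13)²) = 13/5 = 2.600; Δt_2 = 2.600 × 37.9 = 98.54 years.
Leg 3: γ = 1/√(1 − 0.960²) = 25/7 ≈ 3.571; Δt_3 = 3.571 × 35.7 = 127.5 years.
Leg 4: 2.34 years is already measured at mission control.
Total: 51.08 + 98.54 + 127.5 + 2.340 years.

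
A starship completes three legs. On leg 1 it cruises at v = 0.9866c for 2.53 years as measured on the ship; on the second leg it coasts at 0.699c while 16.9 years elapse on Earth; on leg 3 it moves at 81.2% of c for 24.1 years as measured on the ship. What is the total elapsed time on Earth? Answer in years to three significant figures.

Leg 1: γ = 1/√(1 − 0.9866²) = 1/√0.02662 = 6.129; Δt_1 = 6.129 × 2.53 = 15.51 years.
Leg 2: 16.9 years is already measured on Earth.
Leg 3: β = 0.812; γ = 1/√(1 − 0.812²) = 1/√0.3407 = 1.713; Δt_3 = 1.713 × 24.1 = 41.29 years.
Total: 15.51 + 16.90 + 41.29 years.

Δt = 73.7 years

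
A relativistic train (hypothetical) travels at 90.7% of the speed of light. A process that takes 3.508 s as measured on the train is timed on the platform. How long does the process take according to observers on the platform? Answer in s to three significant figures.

β = 0.907; γ = 1/√(1 − 0.907²) = 1/√0.1774 = 2.375
The interval measured on the train is the proper time (both events occur at the same place in that frame); the lab-frame interval is Δt = γτ = 2.375 × 3.508 s.

Δt = 8.33 s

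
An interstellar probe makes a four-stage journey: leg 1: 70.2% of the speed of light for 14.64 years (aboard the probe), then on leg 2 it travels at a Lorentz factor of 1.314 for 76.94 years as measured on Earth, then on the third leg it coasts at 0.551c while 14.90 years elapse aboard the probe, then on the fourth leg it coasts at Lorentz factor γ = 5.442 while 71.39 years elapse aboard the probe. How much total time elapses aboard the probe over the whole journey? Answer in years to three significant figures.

Leg 1: 14.64 years is already measured aboard the probe.
Leg 2: γ = 1.314; τ_2 = 76.94/1.314 = 58.55 years.
Leg 3: 14.90 years is already measured aboard the probe.
Leg 4: 71.39 years is already measured aboard the probe.
Total: 14.64 + 58.55 + 14.90 + 71.39 years.

τ = 159 years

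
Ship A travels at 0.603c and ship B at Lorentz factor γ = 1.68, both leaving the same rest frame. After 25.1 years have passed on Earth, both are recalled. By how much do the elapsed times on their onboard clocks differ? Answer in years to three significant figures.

A: γ = 1/√(1 − 0.603²) = 1/√0.6364 = 1.254; τ_A = 25.1/1.254 = 20.02 years.
B: γ = 1.68; τ_B = 25.1/1.680 = 14.94 years.

|τ_A − τ_B| = 5.08 years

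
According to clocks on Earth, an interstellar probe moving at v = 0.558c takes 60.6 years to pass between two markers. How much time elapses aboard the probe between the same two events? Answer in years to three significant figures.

γ = 1/√(1 − 0.558²) = 1/√0.6886 = 1.205
The interval measured on Earth is the dilated one; the clock aboard the probe measures the proper time τ = Δt/γ = 60.6/1.205 years.

τ = 50.3 years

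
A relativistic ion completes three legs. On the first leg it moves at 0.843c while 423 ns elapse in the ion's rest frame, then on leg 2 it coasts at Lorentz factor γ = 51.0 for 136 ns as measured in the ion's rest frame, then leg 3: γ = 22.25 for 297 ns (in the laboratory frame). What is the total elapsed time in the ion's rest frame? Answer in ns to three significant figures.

Leg 1: 423 ns is already measured in the ion's rest frame.
Leg 2: 136 ns is already measured in the ion's rest frame.
Leg 3: γ = 22.25; τ_3 = 297/22.25 = 13.35 ns.
Total: 423.0 + 136.0 + 13.35 ns.

τ = 572 ns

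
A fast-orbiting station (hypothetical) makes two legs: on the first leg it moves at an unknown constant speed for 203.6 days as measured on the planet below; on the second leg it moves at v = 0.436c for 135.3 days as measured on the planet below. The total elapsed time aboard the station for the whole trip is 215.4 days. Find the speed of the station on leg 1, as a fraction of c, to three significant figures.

Leg 1: speed unknown; τ_1 = 203.6/γ_1.
Leg 2: γ = 1/√(1 − 0.436²) = 1/√0.8099 = 1.111; τ_2 = 135.3/1.111 = 121.8 days.
Total proper time: τ_1 + 121.8 = 215.4, so τ_1 = 215.4 − 121.8 = 93.64 days.
γ_1 = 203.6/93.64 = 2.174; β = √(1 − 1/γ²) = √0.7885.

β = 0.888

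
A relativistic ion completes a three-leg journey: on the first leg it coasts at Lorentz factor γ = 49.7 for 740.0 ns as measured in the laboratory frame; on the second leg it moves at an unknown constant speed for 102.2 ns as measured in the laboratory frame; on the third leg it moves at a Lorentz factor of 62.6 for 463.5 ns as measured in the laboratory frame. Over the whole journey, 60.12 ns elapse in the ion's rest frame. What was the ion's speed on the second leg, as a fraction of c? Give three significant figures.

Leg 1: γ = 49.7; τ_1 = 740.0/49.70 = 14.89 ns.
Leg 2: speed unknown; τ_2 = 102.2/γ_2.
Leg 3: γ = 62.6; τ_3 = 463.5/62.60 = 7.404 ns.
Total proper time: 14.89 + τ_2 + 7.404 = 60.12, so τ_2 = 60.12 − 22.29 = 37.83 ns.
γ_2 = 102.2/37.83 = 2.702; β = √(1 − 1/γ²) = √0.8630.

β = 0.929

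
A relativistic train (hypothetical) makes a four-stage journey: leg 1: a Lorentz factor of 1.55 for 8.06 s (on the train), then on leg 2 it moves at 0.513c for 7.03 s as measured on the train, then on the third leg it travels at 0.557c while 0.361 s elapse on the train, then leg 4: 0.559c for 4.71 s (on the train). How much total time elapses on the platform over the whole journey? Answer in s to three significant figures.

Leg 1: γ = 1.55; Δt_1 = 1.550 × 8.06 = 12.49 s.
Leg 2: γ = 1/√(1 − 0.513²) = 1/√0.7368 = 1.165; Δt_2 = 1.165 × 7.03 = 8.190 s.
Leg 3: γ = 1/√(1 − 0.557²) = 1/√0.6898 = 1.204; Δt_3 = 1.204 × 0.361 = 0.4347 s.
Leg 4: γ = 1/√(1 − 0.559²) = 1/√0.6875 = 1.206; Δt_4 = 1.206 × 4.71 = 5.680 s.
Total: 12.49 + 8.190 + 0.4347 + 5.680 s.

Δt = 26.8 s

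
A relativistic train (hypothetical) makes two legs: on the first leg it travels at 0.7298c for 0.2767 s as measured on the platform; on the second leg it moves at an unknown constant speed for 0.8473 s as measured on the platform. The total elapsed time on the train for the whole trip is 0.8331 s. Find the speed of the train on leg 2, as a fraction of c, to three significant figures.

Leg 1: γ = 1/√(1 − 0.7298²) = 1/√0.4674 = 1.463; τ_1 = 0.2767/1.463 = 0.1892 s.
Leg 2: speed unknown; τ_2 = 0.8473/γ_2.
Total proper time: 0.1892 + τ_2 = 0.8331, so τ_2 = 0.8331 − 0.1892 = 0.6439 s.
γ_2 = 0.8473/0.6439 = 1.316; β = √(1 − 1/γ²) = √0.4224.

β = 0.650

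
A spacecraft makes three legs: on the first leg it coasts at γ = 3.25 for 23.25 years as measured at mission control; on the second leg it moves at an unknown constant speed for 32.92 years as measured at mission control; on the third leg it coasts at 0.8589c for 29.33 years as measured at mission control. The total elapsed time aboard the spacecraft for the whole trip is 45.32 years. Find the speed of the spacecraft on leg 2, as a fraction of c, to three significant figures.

Leg 1: γ = 3.25; τ_1 = 23.25/3.250 = 7.154 years.
Leg 2: speed unknown; τ_2 = 32.92/γ_2.
Leg 3: γ = 1/√(1 − 0.8589²) = 1/√0.2623 = 1.953; τ_3 = 29.33/1.953 = 15.02 years.
Total proper time: 7.154 + τ_2 + 15.02 = 45.32, so τ_2 = 45.32 − 22.18 = 23.14 years.
γ_2 = 32.92/23.14 = 1.422; β = √(1 − 1/γ²) = √0.5057.

β = 0.711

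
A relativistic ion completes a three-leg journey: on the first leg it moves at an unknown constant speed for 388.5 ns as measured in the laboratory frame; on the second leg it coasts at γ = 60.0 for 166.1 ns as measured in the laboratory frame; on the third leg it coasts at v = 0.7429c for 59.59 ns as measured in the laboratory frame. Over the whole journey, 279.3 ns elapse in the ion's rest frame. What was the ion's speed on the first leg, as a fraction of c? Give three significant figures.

β = 0.793

Leg 1: speed unknown; τ_1 = 388.5/γ_1.
Leg 2: γ = 60.0; τ_2 = 166.1/60.00 = 2.768 ns.
Leg 3: γ = 1/√(1 − 0.7429²) = 1/√0.4481 = 1.494; τ_3 = 59.59/1.494 = 39.89 ns.
Total proper time: τ_1 + 2.768 + 39.89 = 279.3, so τ_1 = 279.3 − 42.66 = 236.6 ns.
γ_1 = 388.5/236.6 = 1.642; β = √(1 − 1/γ²) = √0.6290.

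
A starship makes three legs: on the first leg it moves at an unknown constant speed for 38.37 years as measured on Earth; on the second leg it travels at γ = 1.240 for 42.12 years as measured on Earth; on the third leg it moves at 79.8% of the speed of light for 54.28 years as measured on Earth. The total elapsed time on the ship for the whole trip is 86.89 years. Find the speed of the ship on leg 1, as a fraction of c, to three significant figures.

β = 0.850

Leg 1: speed unknown; τ_1 = 38.37/γ_1.
Leg 2: γ = 1.240; τ_2 = 42.12/1.240 = 33.97 years.
Leg 3: β = 0.798; γ = 1/√(1 − 0.798²) = 1/√0.3632 = 1.659; τ_3 = 54.28/1.659 = 32.71 years.
Total proper time: τ_1 + 33.97 + 32.71 = 86.89, so τ_1 = 86.89 − 66.68 = 20.21 years.
γ_1 = 38.37/20.21 = 1.899; β = √(1 − 1/γ²) = √0.7226.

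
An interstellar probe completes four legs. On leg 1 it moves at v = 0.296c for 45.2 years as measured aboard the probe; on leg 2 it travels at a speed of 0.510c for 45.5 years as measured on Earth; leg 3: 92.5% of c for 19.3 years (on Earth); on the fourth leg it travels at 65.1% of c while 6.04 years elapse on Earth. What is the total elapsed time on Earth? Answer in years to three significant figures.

Δt = 118 years

Leg 1: γ = 1/√(1 − 0.296²) = 1/√0.9124 = 1.047; Δt_1 = 1.047 × 45.2 = 47.32 years.
Leg 2: 45.5 years is already measured on Earth.
Leg 3: 19.3 years is already measured on Earth.
Leg 4: 6.04 years is already measured on Earth.
Total: 47.32 + 45.50 + 19.30 + 6.040 years.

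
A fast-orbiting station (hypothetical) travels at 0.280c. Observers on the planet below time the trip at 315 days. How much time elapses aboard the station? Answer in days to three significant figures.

γ = 1/√(1 − 0.280²) = 25/24 ≈ 1.042
The interval measured on the planet below is the dilated one; the clock aboard the station measures the proper time τ = Δt/γ = 315/1.042 days.

τ = 302 days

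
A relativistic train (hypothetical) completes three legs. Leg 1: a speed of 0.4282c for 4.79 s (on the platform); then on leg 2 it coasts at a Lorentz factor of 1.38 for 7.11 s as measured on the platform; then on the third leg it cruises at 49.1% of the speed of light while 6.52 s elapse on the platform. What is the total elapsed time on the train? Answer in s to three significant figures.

τ = 15.2 s

Leg 1: γ = 1/√(1 − 0.4282²) = 1/√0.8166 = 1.107; τ_1 = 4.79/1.107 = 4.329 s.
Leg 2: γ = 1.38; τ_2 = 7.11/1.380 = 5.152 s.
Leg 3: β = 0.491; γ = 1/√(1 − 0.491²) = 1/√0.7589 = 1.148; τ_3 = 6.52/1.148 = 5.680 s.
Total: 4.329 + 5.152 + 5.680 s.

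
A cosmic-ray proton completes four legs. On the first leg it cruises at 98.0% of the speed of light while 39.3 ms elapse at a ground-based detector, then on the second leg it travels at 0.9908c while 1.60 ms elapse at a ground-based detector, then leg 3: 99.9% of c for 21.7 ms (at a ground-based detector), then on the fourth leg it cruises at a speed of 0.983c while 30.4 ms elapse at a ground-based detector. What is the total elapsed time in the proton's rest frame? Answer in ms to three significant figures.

Leg 1: β = 0.980; γ = 1/√(1 − 0.980²) = 1/√0.03960 = 5.025; τ_1 = 39.3/5.025 = 7.821 ms.
Leg 2: γ = 1/√(1 − 0.9908²) = 1/√0.01832 = 7.389; τ_2 = 1.60/7.389 = 0.2165 ms.
Leg 3: β = 0.999; γ = 1/√(1 − 0.999²) = 1/√0.001999 = 22.37; τ_3 = 21.7/22.37 = 0.9702 ms.
Leg 4: γ = 1/√(1 − 0.983²) = 1/√0.03371 = 5.446; τ_4 = 30.4/5.446 = 5.582 ms.
Total: 7.821 + 0.2165 + 0.9702 + 5.582 ms.

τ = 14.6 ms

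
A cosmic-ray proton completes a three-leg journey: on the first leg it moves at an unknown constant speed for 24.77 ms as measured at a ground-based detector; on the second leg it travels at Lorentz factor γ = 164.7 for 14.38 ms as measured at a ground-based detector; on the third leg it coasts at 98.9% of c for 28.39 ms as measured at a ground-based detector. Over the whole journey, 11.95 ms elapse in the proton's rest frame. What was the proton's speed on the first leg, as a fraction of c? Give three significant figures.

Leg 1: speed unknown; τ_1 = 24.77/γ_1.
Leg 2: γ = 164.7; τ_2 = 14.38/164.7 = 0.08731 ms.
Leg 3: β = 0.989; γ = 1/√(1 − 0.989²) = 1/√0.02188 = 6.761; τ_3 = 28.39/6.761 = 4.199 ms.
Total proper time: τ_1 + 0.08731 + 4.199 = 11.95, so τ_1 = 11.95 − 4.287 = 7.663 ms.
γ_1 = 24.77/7.663 = 3.232; β = √(1 − 1/γ²) = √0.9043.

β = 0.951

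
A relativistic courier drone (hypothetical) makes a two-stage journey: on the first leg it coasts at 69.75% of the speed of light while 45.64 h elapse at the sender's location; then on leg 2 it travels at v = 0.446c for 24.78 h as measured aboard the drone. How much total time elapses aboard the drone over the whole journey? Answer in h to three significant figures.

τ = 57.5 h

Leg 1: β = 0.6975; γ = 1/√(1 − 0.6975²) = 1/√0.5135 = 1.396; τ_1 = 45.64/1.396 = 32.70 h.
Leg 2: 24.78 h is already measured aboard the drone.
Total: 32.70 + 24.78 h.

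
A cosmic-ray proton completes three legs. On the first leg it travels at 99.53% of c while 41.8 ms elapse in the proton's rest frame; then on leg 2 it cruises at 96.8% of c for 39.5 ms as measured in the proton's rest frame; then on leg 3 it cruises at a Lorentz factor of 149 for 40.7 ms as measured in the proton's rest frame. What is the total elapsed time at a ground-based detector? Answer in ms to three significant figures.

Leg 1: β = 0.9953; γ = 1/√(1 − 0.9953²) = 1/√0.009378 = 10.33; Δt_1 = 10.33 × 41.8 = 431.6 ms.
Leg 2: β = 0.968; γ = 1/√(1 − 0.968²) = 1/√0.06298 = 3.985; Δt_2 = 3.985 × 39.5 = 157.4 ms.
Leg 3: γ = 149; Δt_3 = 149.0 × 40.7 = 6064 ms.
Total: 431.6 + 157.4 + 6064 ms.

Δt = 6650 ms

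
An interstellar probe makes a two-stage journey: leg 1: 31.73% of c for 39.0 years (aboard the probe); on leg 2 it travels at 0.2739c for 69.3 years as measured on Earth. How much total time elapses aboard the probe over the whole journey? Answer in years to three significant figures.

τ = 106 years

Leg 1: 39.0 years is already measured aboard the probe.
Leg 2: γ = 1/√(1 − 0.2739²) = 1/√0.9250 = 1.040; τ_2 = 69.3/1.040 = 66.65 years.
Total: 39.00 + 66.65 years.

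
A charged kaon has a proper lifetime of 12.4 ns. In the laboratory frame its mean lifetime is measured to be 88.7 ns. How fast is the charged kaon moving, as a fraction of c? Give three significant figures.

v = 0.990c

γ = Δt/τ₀ = 88.7/12.4 = 7.153
β = √(1 − 1/γ²) = √(1 − 0.01954) = √0.9805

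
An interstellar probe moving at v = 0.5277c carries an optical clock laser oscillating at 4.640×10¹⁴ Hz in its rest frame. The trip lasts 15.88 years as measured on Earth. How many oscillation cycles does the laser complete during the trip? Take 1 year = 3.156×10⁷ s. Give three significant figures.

N = 1.98×10²³

γ = 1/√(1 − 0.5277²) = 1/√0.7215 = 1.177
The oscillator's own cycle count is N = f × τ where τ is the proper time aboard the probe. τ = Δt/γ = 15.88/1.177 = 13.49 years = 4.257×10⁸ s.
N = 4.640×10¹⁴ × 4.257×10⁸ = 1.975×10²³.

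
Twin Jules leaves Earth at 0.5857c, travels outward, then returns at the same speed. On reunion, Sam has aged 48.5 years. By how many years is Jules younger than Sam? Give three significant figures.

Δt − τ = 9.19 years

γ = 1/√(1 − 0.5857²) = 1/√0.6570 = 1.234
Jules's elapsed proper time: τ = 48.5/1.234 = 39.31 years.
Age gap = Δt − τ = 48.5 − 39.31 years.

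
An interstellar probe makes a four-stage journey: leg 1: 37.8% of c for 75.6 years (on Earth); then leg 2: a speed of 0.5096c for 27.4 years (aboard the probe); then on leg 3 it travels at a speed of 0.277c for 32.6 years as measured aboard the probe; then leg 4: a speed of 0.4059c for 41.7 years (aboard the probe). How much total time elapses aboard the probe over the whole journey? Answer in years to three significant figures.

Leg 1: β = 0.378; γ = 1/√(1 − 0.378²) = 1/√0.8571 = 1.080; τ_1 = 75.6/1.080 = 69.99 years.
Leg 2: 27.4 years is already measured aboard the probe.
Leg 3: 32.6 years is already measured aboard the probe.
Leg 4: 41.7 years is already measured aboard the probe.
Total: 69.99 + 27.40 + 32.60 + 41.70 years.

τ = 172 years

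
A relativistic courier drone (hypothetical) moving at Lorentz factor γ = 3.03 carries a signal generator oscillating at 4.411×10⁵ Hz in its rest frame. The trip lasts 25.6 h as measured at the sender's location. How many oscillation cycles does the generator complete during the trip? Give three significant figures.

γ = 3.03
The oscillator's own cycle count is N = f × τ where τ is the proper time aboard the drone. τ = Δt/γ = 25.6/3.030 = 8.449 h = 3.042×10⁴ s.
N = 4.411×10⁵ × 3.042×10⁴ = 1.342×10¹⁰.

N = 1.34×10¹⁰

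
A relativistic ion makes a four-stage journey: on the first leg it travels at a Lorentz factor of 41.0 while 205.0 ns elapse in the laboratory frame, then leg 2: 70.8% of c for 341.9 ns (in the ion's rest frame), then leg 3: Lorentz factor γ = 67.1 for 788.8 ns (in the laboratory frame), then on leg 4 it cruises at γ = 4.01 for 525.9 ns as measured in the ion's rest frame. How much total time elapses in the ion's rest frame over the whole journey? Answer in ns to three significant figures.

τ = 885 ns

Leg 1: γ = 41.0; τ_1 = 205.0/41.00 = 5.000 ns.
Leg 2: 341.9 ns is already measured in the ion's rest frame.
Leg 3: γ = 67.1; τ_3 = 788.8/67.10 = 11.76 ns.
Leg 4: 525.9 ns is already measured in the ion's rest frame.
Total: 5.000 + 341.9 + 11.76 + 525.9 ns.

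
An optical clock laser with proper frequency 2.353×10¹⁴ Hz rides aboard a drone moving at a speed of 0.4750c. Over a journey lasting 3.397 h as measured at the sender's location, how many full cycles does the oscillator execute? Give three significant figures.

γ = 1/√(1 − 0.4750²) = 1/√0.7744 = 1.136
The oscillator's own cycle count is N = f × τ where τ is the proper time aboard the drone. τ = Δt/γ = 3.397/1.136 = 2.989 h = 1.076×10⁴ s.
N = 2.353×10¹⁴ × 1.076×10⁴ = 2.532×10¹⁸.

N = 2.53×10¹⁸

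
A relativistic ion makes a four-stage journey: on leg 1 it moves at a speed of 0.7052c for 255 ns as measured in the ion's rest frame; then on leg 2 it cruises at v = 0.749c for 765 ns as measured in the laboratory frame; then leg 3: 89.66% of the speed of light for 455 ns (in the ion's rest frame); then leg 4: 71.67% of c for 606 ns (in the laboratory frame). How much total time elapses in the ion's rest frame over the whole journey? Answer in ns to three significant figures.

Leg 1: 255 ns is already measured in the ion's rest frame.
Leg 2: γ = 1/√(1 − 0.749²) = 1/√0.4390 = 1.509; τ_2 = 765/1.509 = 506.9 ns.
Leg 3: 455 ns is already measured in the ion's rest frame.
Leg 4: β = 0.7167; γ = 1/√(1 − 0.7167²) = 1/√0.4863 = 1.434; τ_4 = 606/1.434 = 422.6 ns.
Total: 255.0 + 506.9 + 455.0 + 422.6 ns.

τ = 1640 ns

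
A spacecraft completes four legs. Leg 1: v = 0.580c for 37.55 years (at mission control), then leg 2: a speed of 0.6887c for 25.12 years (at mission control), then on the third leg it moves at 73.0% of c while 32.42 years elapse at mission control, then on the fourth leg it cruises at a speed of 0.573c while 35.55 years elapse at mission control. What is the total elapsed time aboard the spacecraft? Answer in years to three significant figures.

Leg 1: γ = 1/√(1 − 0.580²) = 1/√0.6636 = 1.228; τ_1 = 37.55/1.228 = 30.59 years.
Leg 2: γ = 1/√(1 − 0.6887²) = 1/√0.5257 = 1.379; τ_2 = 25.12/1.379 = 18.21 years.
Leg 3: β = 0.730; γ = 1/√(1 − 0.730²) = 1/√0.4671 = 1.463; τ_3 = 32.42/1.463 = 22.16 years.
Leg 4: γ = 1/√(1 − 0.573²) = 1/√0.6717 = 1.220; τ_4 = 35.55/1.220 = 29.14 years.
Total: 30.59 + 18.21 + 22.16 + 29.14 years.

τ = 100 years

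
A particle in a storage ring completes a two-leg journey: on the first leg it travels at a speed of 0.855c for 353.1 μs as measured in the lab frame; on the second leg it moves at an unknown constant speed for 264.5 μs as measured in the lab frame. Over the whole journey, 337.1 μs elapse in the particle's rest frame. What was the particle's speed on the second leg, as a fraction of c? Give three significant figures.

Leg 1: γ = 1/√(1 − 0.855²) = 1/√0.2690 = 1.928; τ_1 = 353.1/1.928 = 183.1 μs.
Leg 2: speed unknown; τ_2 = 264.5/γ_2.
Total proper time: 183.1 + τ_2 = 337.1, so τ_2 = 337.1 − 183.1 = 154.0 μs.
γ_2 = 264.5/154.0 = 1.718; β = √(1 − 1/γ²) = √0.6611.

β = 0.813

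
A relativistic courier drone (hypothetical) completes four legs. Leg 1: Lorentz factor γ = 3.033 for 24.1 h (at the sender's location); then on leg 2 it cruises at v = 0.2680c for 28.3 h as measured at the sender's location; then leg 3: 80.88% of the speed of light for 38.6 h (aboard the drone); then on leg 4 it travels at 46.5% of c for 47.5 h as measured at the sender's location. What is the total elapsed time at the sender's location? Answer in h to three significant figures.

Δt = 166 h

Leg 1: 24.1 h is already measured at the sender's location.
Leg 2: 28.3 h is already measured at the sender's location.
Leg 3: β = 0.8088; γ = 1/√(1 − 0.8088²) = 1/√0.3458 = 1.700; Δt_3 = 1.700 × 38.6 = 65.64 h.
Leg 4: 47.5 h is already measured at the sender's location.
Total: 24.10 + 28.30 + 65.64 + 47.50 h.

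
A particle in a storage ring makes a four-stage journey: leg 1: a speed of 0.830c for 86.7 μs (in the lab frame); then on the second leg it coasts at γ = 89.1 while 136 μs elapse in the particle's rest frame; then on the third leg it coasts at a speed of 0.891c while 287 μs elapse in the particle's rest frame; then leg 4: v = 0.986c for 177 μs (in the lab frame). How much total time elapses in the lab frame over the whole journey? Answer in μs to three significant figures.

Δt = 1.30×10⁴ μs

Leg 1: 86.7 μs is already measured in the lab frame.
Leg 2: γ = 89.1; Δt_2 = 89.10 × 136 = 1.212×10⁴ μs.
Leg 3: γ = 1/√(1 − 0.891²) = 1/√0.2061 = 2.203; Δt_3 = 2.203 × 287 = 632.2 μs.
Leg 4: 177 μs is already measured in the lab frame.
Total: 86.70 + 1.212×10⁴ + 632.2 + 177.0 μs.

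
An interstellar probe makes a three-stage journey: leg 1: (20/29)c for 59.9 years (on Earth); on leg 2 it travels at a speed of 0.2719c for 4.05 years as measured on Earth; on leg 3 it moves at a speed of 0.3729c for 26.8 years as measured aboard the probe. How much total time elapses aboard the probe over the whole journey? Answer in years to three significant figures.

Leg 1: γ = 1/√(1 − (20/29)²) = 29/21 ≈ 1.381; τ_1 = 59.9/1.381 = 43.38 years.
Leg 2: γ = 1/√(1 − 0.2719²) = 1/√0.9261 = 1.039; τ_2 = 4.05/1.039 = 3.897 years.
Leg 3: 26.8 years is already measured aboard the probe.
Total: 43.38 + 3.897 + 26.80 years.

τ = 74.1 years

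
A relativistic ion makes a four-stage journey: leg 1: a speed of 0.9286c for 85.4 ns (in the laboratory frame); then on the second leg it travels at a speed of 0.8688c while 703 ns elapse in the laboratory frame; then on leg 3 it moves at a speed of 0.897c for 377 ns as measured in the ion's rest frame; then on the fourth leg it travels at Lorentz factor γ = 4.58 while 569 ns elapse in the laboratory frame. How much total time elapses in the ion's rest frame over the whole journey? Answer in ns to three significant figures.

τ = 881 ns

Leg 1: γ = 1/√(1 − 0.9286²) = 1/√0.1377 = 2.695; τ_1 = 85.4/2.695 = 31.69 ns.
Leg 2: γ = 1/√(1 − 0.8688²) = 1/√0.2452 = 2.020; τ_2 = 703/2.020 = 348.1 ns.
Leg 3: 377 ns is already measured in the ion's rest frame.
Leg 4: γ = 4.58; τ_4 = 569/4.580 = 124.2 ns.
Total: 31.69 + 348.1 + 377.0 + 124.2 ns.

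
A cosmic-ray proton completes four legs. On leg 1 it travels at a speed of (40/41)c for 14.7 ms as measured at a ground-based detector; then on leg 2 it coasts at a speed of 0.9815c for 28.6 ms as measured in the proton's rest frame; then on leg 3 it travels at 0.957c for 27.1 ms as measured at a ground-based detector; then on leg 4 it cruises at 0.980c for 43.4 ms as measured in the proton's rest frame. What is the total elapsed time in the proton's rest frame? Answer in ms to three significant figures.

Leg 1: γ = 1/√(1 − (40/41)²) = 41/9 ≈ 4.556; τ_1 = 14.7/4.556 = 3.227 ms.
Leg 2: 28.6 ms is already measured in the proton's rest frame.
Leg 3: γ = 1/√(1 − 0.957²) = 1/√0.08415 = 3.447; τ_3 = 27.1/3.447 = 7.861 ms.
Leg 4: 43.4 ms is already measured in the proton's rest frame.
Total: 3.227 + 28.60 + 7.861 + 43.40 ms.

τ = 83.1 ms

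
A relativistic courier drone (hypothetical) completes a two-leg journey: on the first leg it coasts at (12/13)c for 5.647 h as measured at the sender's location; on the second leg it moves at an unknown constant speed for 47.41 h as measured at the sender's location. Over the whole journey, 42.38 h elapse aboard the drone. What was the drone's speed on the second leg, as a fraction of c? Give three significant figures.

β = 0.530

Leg 1: γ = 1/√(1 − (12/13)²) = 13/5 = 2.600; τ_1 = 5.647/2.600 = 2.172 h.
Leg 2: speed unknown; τ_2 = 47.41/γ_2.
Total proper time: 2.172 + τ_2 = 42.38, so τ_2 = 42.38 − 2.172 = 40.21 h.
γ_2 = 47.41/40.21 = 1.179; β = √(1 − 1/γ²) = √0.2807.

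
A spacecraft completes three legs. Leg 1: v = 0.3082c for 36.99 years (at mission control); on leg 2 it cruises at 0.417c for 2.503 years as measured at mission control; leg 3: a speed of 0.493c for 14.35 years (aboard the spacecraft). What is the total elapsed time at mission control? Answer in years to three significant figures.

Leg 1: 36.99 years is already measured at mission control.
Leg 2: 2.503 years is already measured at mission control.
Leg 3: γ = 1/√(1 − 0.493²) = 1/√0.7570 = 1.149; Δt_3 = 1.149 × 14.35 = 16.49 years.
Total: 36.99 + 2.503 + 16.49 years.

Δt = 56.0 years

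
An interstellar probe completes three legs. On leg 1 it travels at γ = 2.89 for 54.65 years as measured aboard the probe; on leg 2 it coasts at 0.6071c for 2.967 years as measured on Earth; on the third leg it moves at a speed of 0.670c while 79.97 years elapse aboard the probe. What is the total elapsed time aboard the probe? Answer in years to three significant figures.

Leg 1: 54.65 years is already measured aboard the probe.
Leg 2: γ = 1/√(1 − 0.6071²) = 1/√0.6314 = 1.258; τ_2 = 2.967/1.258 = 2.358 years.
Leg 3: 79.97 years is already measured aboard the probe.
Total: 54.65 + 2.358 + 79.97 years.

τ = 137 years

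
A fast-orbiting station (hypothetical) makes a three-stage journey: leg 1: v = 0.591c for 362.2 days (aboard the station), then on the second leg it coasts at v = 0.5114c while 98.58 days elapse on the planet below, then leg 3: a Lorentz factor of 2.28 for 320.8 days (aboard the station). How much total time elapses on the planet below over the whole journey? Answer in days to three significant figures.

Leg 1: γ = 1/√(1 − 0.591²) = 1/√0.6507 = 1.240; Δt_1 = 1.240 × 362.2 = 449.0 days.
Leg 2: 98.58 days is already measured on the planet below.
Leg 3: γ = 2.28; Δt_3 = 2.280 × 320.8 = 731.4 days.
Total: 449.0 + 98.58 + 731.4 days.

Δt = 1280 days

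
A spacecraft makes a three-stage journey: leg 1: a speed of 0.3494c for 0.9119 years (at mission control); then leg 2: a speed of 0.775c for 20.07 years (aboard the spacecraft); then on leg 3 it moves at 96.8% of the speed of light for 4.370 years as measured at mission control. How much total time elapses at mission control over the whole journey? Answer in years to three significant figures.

Δt = 37.0 years

Leg 1: 0.9119 years is already measured at mission control.
Leg 2: γ = 1/√(1 − 0.775²) = 1/√0.3994 = 1.582; Δt_2 = 1.582 × 20.07 = 31.76 years.
Leg 3: 4.370 years is already measured at mission control.
Total: 0.9119 + 31.76 + 4.370 years.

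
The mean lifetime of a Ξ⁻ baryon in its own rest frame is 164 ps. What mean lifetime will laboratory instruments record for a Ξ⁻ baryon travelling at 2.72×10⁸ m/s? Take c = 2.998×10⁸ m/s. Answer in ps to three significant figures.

Δt = 390 ps

β = 2.72×10⁸/2.998×10⁸ = 0.9073; γ = 1/√(1 − 0.9073²) = 2.378
The rest-frame lifetime is the proper time; the lab measures the dilated interval Δt = γτ₀ = 2.378 × 164 ps.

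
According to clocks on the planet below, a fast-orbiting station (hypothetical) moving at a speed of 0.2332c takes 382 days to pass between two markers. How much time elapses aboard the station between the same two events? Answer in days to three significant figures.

τ = 371 days

γ = 1/√(1 − 0.2332²) = 1/√0.9456 = 1.028
The interval measured on the planet below is the dilated one; the clock aboard the station measures the proper time τ = Δt/γ = 382/1.028 days.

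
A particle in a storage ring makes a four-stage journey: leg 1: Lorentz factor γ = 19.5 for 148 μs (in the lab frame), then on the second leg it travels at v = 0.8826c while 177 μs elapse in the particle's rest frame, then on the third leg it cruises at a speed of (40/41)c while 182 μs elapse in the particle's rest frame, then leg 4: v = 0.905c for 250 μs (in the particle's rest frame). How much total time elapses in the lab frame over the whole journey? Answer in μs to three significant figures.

Leg 1: 148 μs is already measured in the lab frame.
Leg 2: γ = 1/√(1 − 0.8826²) = 1/√0.2210 = 2.127; Δt_2 = 2.127 × 177 = 376.5 μs.
Leg 3: γ = 1/√(1 − (40/41)²) = 41/9 ≈ 4.556; Δt_3 = 4.556 × 182 = 829.1 μs.
Leg 4: γ = 1/√(1 − 0.905²) = 1/√0.1810 = 2.351; Δt_4 = 2.351 × 250 = 587.7 μs.
Total: 148.0 + 376.5 + 829.1 + 587.7 μs.

Δt = 1940 μs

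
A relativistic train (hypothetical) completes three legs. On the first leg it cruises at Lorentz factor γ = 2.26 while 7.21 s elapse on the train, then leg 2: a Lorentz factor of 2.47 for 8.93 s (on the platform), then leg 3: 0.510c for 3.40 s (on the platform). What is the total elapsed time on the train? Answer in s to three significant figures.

Leg 1: 7.21 s is already measured on the train.
Leg 2: γ = 2.47; τ_2 = 8.93/2.470 = 3.615 s.
Leg 3: γ = 1/√(1 − 0.510²) = 1/√0.7399 = 1.163; τ_3 = 3.40/1.163 = 2.925 s.
Total: 7.210 + 3.615 + 2.925 s.

τ = 13.7 s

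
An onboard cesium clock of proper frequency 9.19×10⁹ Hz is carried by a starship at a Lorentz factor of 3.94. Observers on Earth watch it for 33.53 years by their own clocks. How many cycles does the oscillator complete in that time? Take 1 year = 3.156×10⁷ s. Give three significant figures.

γ = 3.94
During 33.53 years of lab time, the oscillator's proper time advances by τ = Δt/γ = 33.53/3.940 = 8.510 years = 2.686×10⁸ s.
N = f × τ = 9.19×10⁹ × 2.686×10⁸ = 2.468×10¹⁸.

N = 2.47×10¹⁸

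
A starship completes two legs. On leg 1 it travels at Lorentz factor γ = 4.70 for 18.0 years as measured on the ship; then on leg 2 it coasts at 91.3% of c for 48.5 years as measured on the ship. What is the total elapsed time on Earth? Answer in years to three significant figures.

Δt = 203 years

Leg 1: γ = 4.70; Δt_1 = 4.700 × 18.0 = 84.60 years.
Leg 2: β = 0.913; γ = 1/√(1 − 0.913²) = 1/√0.1664 = 2.451; Δt_2 = 2.451 × 48.5 = 118.9 years.
Total: 84.60 + 118.9 years.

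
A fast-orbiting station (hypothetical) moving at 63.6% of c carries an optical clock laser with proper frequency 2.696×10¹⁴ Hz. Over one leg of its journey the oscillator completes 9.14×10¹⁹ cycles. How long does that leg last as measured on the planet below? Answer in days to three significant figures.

β = 0.636; γ = 1/√(1 − 0.636²) = 1/√0.5955 = 1.296
Proper time for N cycles: τ = N/f = 9.14×10¹⁹/(2.696×10¹⁴) = 3.390×10⁵ s = 3.924 days.
Lab-frame duration Δt = γτ = 1.296 × 3.924 = 5.085 days.

Δt = 5.08 days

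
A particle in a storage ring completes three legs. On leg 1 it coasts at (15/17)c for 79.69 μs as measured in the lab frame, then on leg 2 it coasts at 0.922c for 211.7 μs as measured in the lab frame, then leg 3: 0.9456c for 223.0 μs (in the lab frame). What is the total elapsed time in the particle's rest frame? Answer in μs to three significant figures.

Leg 1: γ = 1/√(1 − (15/17)²) = 17/8 = 2.125; τ_1 = 79.69/2.125 = 37.50 μs.
Leg 2: γ = 1/√(1 − 0.922²) = 1/√0.1499 = 2.583; τ_2 = 211.7/2.583 = 81.97 μs.
Leg 3: γ = 1/√(1 − 0.9456²) = 1/√0.1058 = 3.074; τ_3 = 223.0/3.074 = 72.55 μs.
Total: 37.50 + 81.97 + 72.55 μs.

τ = 192 μs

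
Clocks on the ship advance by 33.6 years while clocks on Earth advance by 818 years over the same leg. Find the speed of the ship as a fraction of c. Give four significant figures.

The proper time is measured on the ship (both events occur at the ship's location); Δt is measured on Earth. γ = Δt/τ = 818/33.6 = 24.35.
β = √(1 − 1/γ²) = √(1 − 0.001687) = √0.9983

β = 0.9992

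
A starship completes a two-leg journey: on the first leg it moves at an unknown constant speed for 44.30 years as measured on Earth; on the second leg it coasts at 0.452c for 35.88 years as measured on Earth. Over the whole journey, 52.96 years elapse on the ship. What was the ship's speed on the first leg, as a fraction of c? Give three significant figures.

β = 0.881

Leg 1: speed unknown; τ_1 = 44.30/γ_1.
Leg 2: γ = 1/√(1 − 0.452²) = 1/√0.7957 = 1.121; τ_2 = 35.88/1.121 = 32.01 years.
Total proper time: τ_1 + 32.01 = 52.96, so τ_1 = 52.96 − 32.01 = 20.95 years.
γ_1 = 44.30/20.95 = 2.114; β = √(1 − 1/γ²) = √0.7763.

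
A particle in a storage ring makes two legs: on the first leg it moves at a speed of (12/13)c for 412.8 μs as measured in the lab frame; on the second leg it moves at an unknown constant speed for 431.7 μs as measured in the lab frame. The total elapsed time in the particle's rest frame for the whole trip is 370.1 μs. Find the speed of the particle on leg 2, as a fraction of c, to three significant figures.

β = 0.872

Leg 1: γ = 1/√(1 − (12/13)²) = 13/5 = 2.600; τ_1 = 412.8/2.600 = 158.8 μs.
Leg 2: speed unknown; τ_2 = 431.7/γ_2.
Total proper time: 158.8 + τ_2 = 370.1, so τ_2 = 370.1 − 158.8 = 211.3 μs.
γ_2 = 431.7/211.3 = 2.043; β = √(1 − 1/γ²) = √0.7604.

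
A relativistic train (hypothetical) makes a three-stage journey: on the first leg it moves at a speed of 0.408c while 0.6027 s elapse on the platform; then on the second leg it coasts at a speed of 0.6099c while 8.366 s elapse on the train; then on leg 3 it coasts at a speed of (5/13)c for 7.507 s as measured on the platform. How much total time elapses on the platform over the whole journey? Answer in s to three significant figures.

Δt = 18.7 s

Leg 1: 0.6027 s is already measured on the platform.
Leg 2: γ = 1/√(1 − 0.6099²) = 1/√0.6280 = 1.262; Δt_2 = 1.262 × 8.366 = 10.56 s.
Leg 3: 7.507 s is already measured on the platform.
Total: 0.6027 + 10.56 + 7.507 s.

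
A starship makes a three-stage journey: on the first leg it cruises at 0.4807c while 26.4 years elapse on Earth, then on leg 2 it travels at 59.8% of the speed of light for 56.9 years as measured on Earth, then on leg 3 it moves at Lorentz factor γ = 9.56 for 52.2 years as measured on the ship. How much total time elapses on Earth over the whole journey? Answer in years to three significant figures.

Leg 1: 26.4 years is already measured on Earth.
Leg 2: 56.9 years is already measured on Earth.
Leg 3: γ = 9.56; Δt_3 = 9.560 × 52.2 = 499.0 years.
Total: 26.40 + 56.90 + 499.0 years.

Δt = 582 years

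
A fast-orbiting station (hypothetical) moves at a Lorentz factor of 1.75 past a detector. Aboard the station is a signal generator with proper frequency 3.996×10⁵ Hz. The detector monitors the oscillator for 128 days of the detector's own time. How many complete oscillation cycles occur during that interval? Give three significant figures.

γ = 1.75
During 128 days of lab time, the oscillator's proper time advances by τ = Δt/γ = 128/1.750 = 73.14 days = 6.320×10⁶ s.
N = f × τ = 3.996×10⁵ × 6.320×10⁶ = 2.525×10¹².

N = 2.53×10¹²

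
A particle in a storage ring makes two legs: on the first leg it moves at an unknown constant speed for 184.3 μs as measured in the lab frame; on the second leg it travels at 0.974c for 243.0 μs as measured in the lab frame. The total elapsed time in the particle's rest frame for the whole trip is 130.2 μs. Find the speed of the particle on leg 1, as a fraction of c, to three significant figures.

Leg 1: speed unknown; τ_1 = 184.3/γ_1.
Leg 2: γ = 1/√(1 − 0.974²) = 1/√0.05132 = 4.414; τ_2 = 243.0/4.414 = 55.05 μs.
Total proper time: τ_1 + 55.05 = 130.2, so τ_1 = 130.2 − 55.05 = 75.15 μs.
γ_1 = 184.3/75.15 = 2.452; β = √(1 − 1/γ²) = √0.8337.

β = 0.913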